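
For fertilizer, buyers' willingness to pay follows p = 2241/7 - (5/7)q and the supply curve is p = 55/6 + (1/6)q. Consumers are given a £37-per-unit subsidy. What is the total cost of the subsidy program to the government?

Pre-subsidy: 2241/7 - (5/7)q = 55/6 + (1/6)q gives q* = 353 and p* = 68.
With the rebate, buyers effectively pay pb = ps − 37, where ps is the price sellers receive.
On the curves, pb = 2241/7 - (5/7)q and ps = 55/6 + (1/6)q; the wedge ps − pb = 37 gives 55/6 + (1/6)q − (2241/7 - (5/7)q) = 37, so q' = 395.
Then pb = 2241/7 − (5/7)·395 = 38 and ps = 55/6 + (1/6)·395 = 75.
Government outlay = subsidy × quantity = 37 × 395 = 14615.

Government cost = £14615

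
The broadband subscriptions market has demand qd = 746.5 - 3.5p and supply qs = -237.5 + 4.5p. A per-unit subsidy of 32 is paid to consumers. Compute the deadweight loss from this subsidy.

Deadweight loss = 1008

Pre-subsidy: 746.5 - 3.5p = -237.5 + 4.5p gives p* = 123, q* = 316.
With the rebate, buyers effectively pay pb = ps − 32, where ps is the price sellers receive.
Demand in terms of ps becomes qd = 746.5 − 3.5(ps − 32) = 858.5 - 3.5ps. Setting this equal to supply: 858.5 - 3.5ps = -237.5 + 4.5ps, so ps = 137.
Buyers pay pb = 137 − 32 = 105; q' = -237.5 + 4.5·137 = 379.
The subsidy expands output by 379 − 316 = 63 past the efficient level; on those units the gap between marginal cost and willingness to pay runs from 0 up to 32.
DWL = ½ × 32 × 63 = 1008.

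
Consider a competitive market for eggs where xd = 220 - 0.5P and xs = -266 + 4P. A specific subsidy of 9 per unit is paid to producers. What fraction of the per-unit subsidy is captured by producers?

Producer share = 1/9

Pre-subsidy: 220 - 0.5P = -266 + 4P gives P* = 108, x* = 166.
With the subsidy, sellers receive Ps = Pb + 9 for each unit, where Pb is the price buyers pay.
Supply in terms of Pb becomes xs = -266 + 4(Pb + 9) = -230 + 4Pb. Setting this equal to demand: 220 - 0.5Pb = -230 + 4Pb, so Pb = 100.
Sellers receive Ps = 100 + 9 = 109; x' = 220 − 0.5·100 = 170.
Buyers' price falls by P* − Pb = 108 − 100 = 8; sellers' price rises by Ps − P* = 109 − 108 = 1.
So producers capture 1/9 = 1/9 of each unit of subsidy.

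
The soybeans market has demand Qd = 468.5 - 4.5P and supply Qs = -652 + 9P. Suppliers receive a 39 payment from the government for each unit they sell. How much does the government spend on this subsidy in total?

Pre-subsidy: 468.5 - 4.5P = -652 + 9P gives P* = 83, Q* = 95.
With the subsidy, sellers receive Ps = Pb + 39 for each unit, where Pb is the price buyers pay.
Supply in terms of Pb becomes Qs = -652 + 9(Pb + 39) = -301 + 9Pb. Setting this equal to demand: 468.5 - 4.5Pb = -301 + 9Pb, so Pb = 57.
Sellers receive Ps = 57 + 39 = 96; Q' = 468.5 − 4.5·57 = 212.
Government outlay = subsidy × quantity = 39 × 212 = 8268.

Government cost = 8268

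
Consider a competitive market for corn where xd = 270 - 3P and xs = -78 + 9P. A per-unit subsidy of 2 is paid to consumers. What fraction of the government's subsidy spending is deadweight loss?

Pre-subsidy: 270 - 3P = -78 + 9P gives P* = 29, x* = 183.
With the rebate, buyers effectively pay Pb = Ps − 2, where Ps is the price sellers receive.
Demand in terms of Ps becomes xd = 270 − 3(Ps − 2) = 276 - 3Ps. Setting this equal to supply: 276 - 3Ps = -78 + 9Ps, so Ps = 29.5.
Buyers pay Pb = 29.5 − 2 = 27.5; x' = -78 + 9·29.5 = 187.5.
ΔCS = ½(183 + 187.5)(29 − 27.5) = 277.875; ΔPS = ½(183 + 187.5)(29.5 − 29) = 92.625.
Government spending = 2 × 187.5 = 375.
DWL = ½ × 2 × (187.5 − 183) = 4.5; fraction = 4.5 / 375 = 0.012.

DWL / government spending = 0.012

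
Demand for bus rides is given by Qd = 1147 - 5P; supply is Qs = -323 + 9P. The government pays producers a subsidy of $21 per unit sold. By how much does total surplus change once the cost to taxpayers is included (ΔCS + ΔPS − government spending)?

Pre-subsidy: 1147 - 5P = -323 + 9P gives P* = 105, Q* = 622.
With the subsidy, sellers receive Ps = Pb + 21 for each unit, where Pb is the price buyers pay.
Supply in terms of Pb becomes Qs = -323 + 9(Pb + 21) = -134 + 9Pb. Setting this equal to demand: 1147 - 5Pb = -134 + 9Pb, so Pb = 91.5.
Sellers receive Ps = 91.5 + 21 = 112.5; Q' = 1147 − 5·91.5 = 689.5.
ΔCS = ½(622 + 689.5)(105 − 91.5) = 8852.625; ΔPS = ½(622 + 689.5)(112.5 − 105) = 4918.125.
Government spending = 21 × 689.5 = 14479.5.
Net change = 8852.625 + 4918.125 − 14479.5 = -708.75. The loss equals the DWL triangle ½·21·67.5.

Net change in total surplus = -$708.75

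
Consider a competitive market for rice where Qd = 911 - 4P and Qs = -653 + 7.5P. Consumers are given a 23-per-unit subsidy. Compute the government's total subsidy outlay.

Pre-subsidy: 911 - 4P = -653 + 7.5P gives P* = 136, Q* = 367.
With the rebate, buyers effectively pay Pb = Ps − 23, where Ps is the price sellers receive.
Demand in terms of Ps becomes Qd = 911 − 4(Ps − 23) = 1003 - 4Ps. Setting this equal to supply: 1003 - 4Ps = -653 + 7.5Ps, so Ps = 144.
Buyers pay Pb = 144 − 23 = 121; Q' = -653 + 7.5·144 = 427.
Government outlay = subsidy × quantity = 23 × 427 = 9821.

Government cost = 9821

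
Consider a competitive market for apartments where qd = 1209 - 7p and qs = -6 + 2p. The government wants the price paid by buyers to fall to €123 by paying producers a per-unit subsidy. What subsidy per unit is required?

At a buyer price of 123, quantity demanded is 1209 − 7·123 = 348.
Sellers supply 348 only when they receive ps with -6 + 2·ps = 348, i.e. ps = 177.
s = ps − pb = 177 − 123 = 54.

Required subsidy s = €54 per unit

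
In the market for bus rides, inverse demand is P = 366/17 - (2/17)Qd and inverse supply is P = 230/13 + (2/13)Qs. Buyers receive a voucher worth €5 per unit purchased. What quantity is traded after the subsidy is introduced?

Pre-subsidy: 366/17 - (2/17)Q = 230/13 + (2/13)Q gives Q* = 212/15 and P* = 298/15.
With the rebate, buyers effectively pay Pb = Ps − 5, where Ps is the price sellers receive.
On the curves, Pb = 366/17 - (2/17)Q and Ps = 230/13 + (2/13)Q; the wedge Ps − Pb = 5 gives 230/13 + (2/13)Q − (366/17 - (2/17)Q) = 5, so Q' = 32.55.
Then Pb = 366/17 − (2/17)·32.55 = 17.7 and Ps = 230/13 + (2/13)·32.55 = 22.7.

Q' = 32.55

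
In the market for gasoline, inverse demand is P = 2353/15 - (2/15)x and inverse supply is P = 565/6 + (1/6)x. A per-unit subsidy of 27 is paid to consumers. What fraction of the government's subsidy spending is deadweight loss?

DWL / government spending = 45/299

Pre-subsidy: 2353/15 - (2/15)x = 565/6 + (1/6)x gives x* = 209 and P* = 129.
With the rebate, buyers effectively pay Pb = Ps − 27, where Ps is the price sellers receive.
On the curves, Pb = 2353/15 - (2/15)x and Ps = 565/6 + (1/6)x; the wedge Ps − Pb = 27 gives 565/6 + (1/6)x − (2353/15 - (2/15)x) = 27, so x' = 299.
Then Pb = 2353/15 − (2/15)·299 = 117 and Ps = 565/6 + (1/6)·299 = 144.
ΔCS = ½(209 + 299)(129 − 117) = 3048; ΔPS = ½(209 + 299)(144 − 129) = 3810.
Government spending = 27 × 299 = 8073.
DWL = ½ × 27 × (299 − 209) = 1215; fraction = 1215 / 8073 = 45/299.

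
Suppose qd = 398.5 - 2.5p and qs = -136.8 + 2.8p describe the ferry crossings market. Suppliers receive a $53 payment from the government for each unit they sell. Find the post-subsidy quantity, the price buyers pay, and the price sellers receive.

q' = 216; buyers pay $73; sellers receive $126

Pre-subsidy: 398.5 - 2.5p = -136.8 + 2.8p gives p* = 101, q* = 146.
With the subsidy, sellers receive ps = pb + 53 for each unit, where pb is the price buyers pay.
Supply in terms of pb becomes qs = -136.8 + 2.8(pb + 53) = 11.6 + 2.8pb. Setting this equal to demand: 398.5 - 2.5pb = 11.6 + 2.8pb, so pb = 73.
Sellers receive ps = 73 + 53 = 126; q' = 398.5 − 2.5·73 = 216.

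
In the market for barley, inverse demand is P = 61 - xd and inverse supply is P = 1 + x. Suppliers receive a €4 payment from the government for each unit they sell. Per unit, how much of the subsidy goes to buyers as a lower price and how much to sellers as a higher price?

Buyers gain €2 per unit; sellers gain €2 per unit

Pre-subsidy: 61 - x = 1 + x gives x* = 30 and P* = 31.
With the subsidy, sellers receive Ps = Pb + 4 for each unit, where Pb is the price buyers pay.
On the curves, Pb = 61 - x and Ps = 1 + x; the wedge Ps − Pb = 4 gives 1 + x − (61 - x) = 4, so x' = 32.
Then Pb = 61 − 1·32 = 29 and Ps = 1 + 1·32 = 33.
Buyers' price falls by P* − Pb = 31 − 29 = 2; sellers' price rises by Ps − P* = 33 − 31 = 2.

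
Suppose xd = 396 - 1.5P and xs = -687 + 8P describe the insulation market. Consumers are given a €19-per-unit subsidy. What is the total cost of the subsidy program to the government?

Government cost = €4731

Pre-subsidy: 396 - 1.5P = -687 + 8P gives P* = 114, x* = 225.
With the rebate, buyers effectively pay Pb = Ps − 19, where Ps is the price sellers receive.
Demand in terms of Ps becomes xd = 396 − 1.5(Ps − 19) = 424.5 - 1.5Ps. Setting this equal to supply: 424.5 - 1.5Ps = -687 + 8Ps, so Ps = 117.
Buyers pay Pb = 117 − 19 = 98; x' = -687 + 8·117 = 249.
Government outlay = subsidy × quantity = 19 × 249 = 4731.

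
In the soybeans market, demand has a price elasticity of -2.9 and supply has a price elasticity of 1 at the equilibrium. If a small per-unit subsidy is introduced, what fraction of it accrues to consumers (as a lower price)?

Consumer share = 10/39

For a small subsidy around the equilibrium, the benefit split depends on the relative slopes, which at a point are proportional to the elasticities.
Buyer share = εs/(εs + |εd|) = 1/(1 + 2.9) = 10/39; seller share = |εd|/(εs + |εd|) = 29/39.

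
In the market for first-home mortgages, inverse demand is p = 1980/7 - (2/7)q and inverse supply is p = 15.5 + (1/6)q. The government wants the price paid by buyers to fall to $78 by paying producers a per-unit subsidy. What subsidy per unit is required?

Required subsidy s = $57 per unit

At a buyer price of 78, quantity demanded is 990 − 3.5·78 = 717.
Sellers supply 717 only when they receive ps = 15.5 + (1/6)·717 = 135.
s = ps − pb = 135 − 78 = 57.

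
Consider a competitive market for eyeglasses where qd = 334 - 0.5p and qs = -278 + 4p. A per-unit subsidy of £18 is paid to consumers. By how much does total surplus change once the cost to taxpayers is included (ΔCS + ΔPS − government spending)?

Pre-subsidy: 334 - 0.5p = -278 + 4p gives p* = 136, q* = 266.
With the rebate, buyers effectively pay pb = ps − 18, where ps is the price sellers receive.
Demand in terms of ps becomes qd = 334 − 0.5(ps − 18) = 343 - 0.5ps. Setting this equal to supply: 343 - 0.5ps = -278 + 4ps, so ps = 138.
Buyers pay pb = 138 − 18 = 120; q' = -278 + 4·138 = 274.
ΔCS = ½(266 + 274)(136 − 120) = 4320; ΔPS = ½(266 + 274)(138 − 136) = 540.
Government spending = 18 × 274 = 4932.
Net change = 4320 + 540 − 4932 = -72. The loss equals the DWL triangle ½·18·8.

Net change in total surplus = -£72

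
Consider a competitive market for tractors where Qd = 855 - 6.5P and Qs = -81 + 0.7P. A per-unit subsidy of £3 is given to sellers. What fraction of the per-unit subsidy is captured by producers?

Pre-subsidy: 855 - 6.5P = -81 + 0.7P gives P* = 130, Q* = 10.
With the subsidy, sellers receive Ps = Pb + 3 for each unit, where Pb is the price buyers pay.
Supply in terms of Pb becomes Qs = -81 + 0.7(Pb + 3) = -78.9 + 0.7Pb. Setting this equal to demand: 855 - 6.5Pb = -78.9 + 0.7Pb, so Pb = 3113/24.
Sellers receive Ps = 3113/24 + 3 = 3185/24; Q' = 855 − 6.5·(3113/24) = 571/48.
Buyers' price falls by P* − Pb = 130 − 3113/24 = 7/24; sellers' price rises by Ps − P* = 3185/24 − 130 = 65/24.
So producers capture (65/24)/3 = 65/72 of each unit of subsidy.

Producer share = 65/72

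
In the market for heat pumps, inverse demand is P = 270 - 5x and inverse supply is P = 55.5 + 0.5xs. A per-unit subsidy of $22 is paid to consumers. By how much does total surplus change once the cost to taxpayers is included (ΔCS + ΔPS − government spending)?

Net change in total surplus = -$44

Pre-subsidy: 270 - 5x = 55.5 + 0.5x gives x* = 39 and P* = 75.
With the rebate, buyers effectively pay Pb = Ps − 22, where Ps is the price sellers receive.
On the curves, Pb = 270 - 5x and Ps = 55.5 + 0.5x; the wedge Ps − Pb = 22 gives 55.5 + 0.5x − (270 - 5x) = 22, so x' = 43.
Then Pb = 270 − 5·43 = 55 and Ps = 55.5 + 0.5·43 = 77.
ΔCS = ½(39 + 43)(75 − 55) = 820; ΔPS = ½(39 + 43)(77 − 75) = 82.
Government spending = 22 × 43 = 946.
Net change = 820 + 82 − 946 = -44. The loss equals the DWL triangle ½·22·4.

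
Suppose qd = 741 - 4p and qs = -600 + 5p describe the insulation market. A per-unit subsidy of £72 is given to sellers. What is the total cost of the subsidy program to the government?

Pre-subsidy: 741 - 4p = -600 + 5p gives p* = 149, q* = 145.
With the subsidy, sellers receive ps = pb + 72 for each unit, where pb is the price buyers pay.
Supply in terms of pb becomes qs = -600 + 5(pb + 72) = -240 + 5pb. Setting this equal to demand: 741 - 4pb = -240 + 5pb, so pb = 109.
Sellers receive ps = 109 + 72 = 181; q' = 741 − 4·109 = 305.
Government outlay = subsidy × quantity = 72 × 305 = 21960.

Government cost = £21960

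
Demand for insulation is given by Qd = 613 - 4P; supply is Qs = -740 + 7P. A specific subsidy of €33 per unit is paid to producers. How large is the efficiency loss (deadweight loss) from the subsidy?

Pre-subsidy: 613 - 4P = -740 + 7P gives P* = 123, Q* = 121.
With the subsidy, sellers receive Ps = Pb + 33 for each unit, where Pb is the price buyers pay.
Supply in terms of Pb becomes Qs = -740 + 7(Pb + 33) = -509 + 7Pb. Setting this equal to demand: 613 - 4Pb = -509 + 7Pb, so Pb = 102.
Sellers receive Ps = 102 + 33 = 135; Q' = 613 − 4·102 = 205.
The subsidy expands output by 205 − 121 = 84 past the efficient level; on those units the gap between marginal cost and willingness to pay runs from 0 up to 33.
DWL = ½ × 33 × 84 = 1386.

Deadweight loss = €1386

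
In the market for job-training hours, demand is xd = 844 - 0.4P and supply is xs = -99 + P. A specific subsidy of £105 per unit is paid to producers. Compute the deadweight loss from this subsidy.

Deadweight loss = £1575

Pre-subsidy: 844 - 0.4P = -99 + P gives P* = 4715/7, x* = 4022/7.
With the subsidy, sellers receive Ps = Pb + 105 for each unit, where Pb is the price buyers pay.
Supply in terms of Pb becomes xs = -99 + 1(Pb + 105) = 6 + Pb. Setting this equal to demand: 844 - 0.4Pb = 6 + Pb, so Pb = 4190/7.
Sellers receive Ps = 4190/7 + 105 = 4925/7; x' = 844 − 0.4·(4190/7) = 4232/7.
The subsidy expands output by 4232/7 − 4022/7 = 30 past the efficient level; on those units the gap between marginal cost and willingness to pay runs from 0 up to 105.
DWL = ½ × 105 × 30 = 1575.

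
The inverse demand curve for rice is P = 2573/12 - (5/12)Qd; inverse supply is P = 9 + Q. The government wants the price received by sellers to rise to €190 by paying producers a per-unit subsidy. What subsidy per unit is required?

Required subsidy s = €51 per unit

At a seller price of 190, quantity supplied is -9 + 1·190 = 181.
Buyers absorb 181 only when they pay Pb = 2573/12 − (5/12)·181 = 139.
s = Ps − Pb = 190 − 139 = 51.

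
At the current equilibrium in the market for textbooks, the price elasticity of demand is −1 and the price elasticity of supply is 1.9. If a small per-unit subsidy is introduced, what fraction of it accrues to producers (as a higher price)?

For a small subsidy around the equilibrium, the benefit split depends on the relative slopes, which at a point are proportional to the elasticities.
Buyer share = εs/(εs + |εd|) = 1.9/(1.9 + 1) = 19/29; seller share = |εd|/(εs + |εd|) = 10/29.
So producers capture 10/29 of the subsidy.

Producer share = 10/29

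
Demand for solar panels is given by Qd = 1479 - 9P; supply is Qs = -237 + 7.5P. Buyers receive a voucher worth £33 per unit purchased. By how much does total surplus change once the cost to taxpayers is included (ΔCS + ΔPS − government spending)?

Net change in total surplus = -£2227.5

Pre-subsidy: 1479 - 9P = -237 + 7.5P gives P* = 104, Q* = 543.
With the rebate, buyers effectively pay Pb = Ps − 33, where Ps is the price sellers receive.
Demand in terms of Ps becomes Qd = 1479 − 9(Ps − 33) = 1776 - 9Ps. Setting this equal to supply: 1776 - 9Ps = -237 + 7.5Ps, so Ps = 122.
Buyers pay Pb = 122 − 33 = 89; Q' = -237 + 7.5·122 = 678.
ΔCS = ½(543 + 678)(104 − 89) = 9157.5; ΔPS = ½(543 + 678)(122 − 104) = 10989.
Government spending = 33 × 678 = 22374.
Net change = 9157.5 + 10989 − 22374 = -2227.5. The loss equals the DWL triangle ½·33·135.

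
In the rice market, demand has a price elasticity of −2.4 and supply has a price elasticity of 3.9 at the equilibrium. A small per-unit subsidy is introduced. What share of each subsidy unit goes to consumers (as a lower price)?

For a small subsidy around the equilibrium, the benefit split depends on the relative slopes, which at a point are proportional to the elasticities.
Buyer share = εs/(εs + |εd|) = 3.9/(3.9 + 2.4) = 13/21; seller share = |εd|/(εs + |εd|) = 8/21.

Consumer share = 13/21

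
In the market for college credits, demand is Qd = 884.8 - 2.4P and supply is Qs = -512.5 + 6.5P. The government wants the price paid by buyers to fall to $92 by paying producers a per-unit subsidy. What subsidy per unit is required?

At a buyer price of 92, quantity demanded is 884.8 − 2.4·92 = 664.
Sellers supply 664 only when they receive Ps with -512.5 + 6.5·Ps = 664, i.e. Ps = 181.
s = Ps − Pb = 181 − 92 = 89.

Required subsidy s = $89 per unit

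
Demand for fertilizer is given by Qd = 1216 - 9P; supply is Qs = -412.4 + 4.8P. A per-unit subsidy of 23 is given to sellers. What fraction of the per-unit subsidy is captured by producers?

Pre-subsidy: 1216 - 9P = -412.4 + 4.8P gives P* = 118, Q* = 154.
With the subsidy, sellers receive Ps = Pb + 23 for each unit, where Pb is the price buyers pay.
Supply in terms of Pb becomes Qs = -412.4 + 4.8(Pb + 23) = -302 + 4.8Pb. Setting this equal to demand: 1216 - 9Pb = -302 + 4.8Pb, so Pb = 110.
Sellers receive Ps = 110 + 23 = 133; Q' = 1216 − 9·110 = 226.
Buyers' price falls by P* − Pb = 118 − 110 = 8; sellers' price rises by Ps − P* = 133 − 118 = 15.
So producers capture 15/23 = 15/23 of each unit of subsidy.

Producer share = 15/23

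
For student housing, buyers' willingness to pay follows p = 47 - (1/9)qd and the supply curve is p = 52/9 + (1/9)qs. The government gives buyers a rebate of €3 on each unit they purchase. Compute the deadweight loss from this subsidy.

Pre-subsidy: 47 - (1/9)q = 52/9 + (1/9)q gives q* = 185.5 and p* = 475/18.
With the rebate, buyers effectively pay pb = ps − 3, where ps is the price sellers receive.
On the curves, pb = 47 - (1/9)q and ps = 52/9 + (1/9)q; the wedge ps − pb = 3 gives 52/9 + (1/9)q − (47 - (1/9)q) = 3, so q' = 199.
Then pb = 47 − (1/9)·199 = 224/9 and ps = 52/9 + (1/9)·199 = 251/9.
The subsidy expands output by 199 − 185.5 = 13.5 past the efficient level; on those units the gap between marginal cost and willingness to pay runs from 0 up to 3.
DWL = ½ × 3 × 13.5 = 20.25.

Deadweight loss = €20.25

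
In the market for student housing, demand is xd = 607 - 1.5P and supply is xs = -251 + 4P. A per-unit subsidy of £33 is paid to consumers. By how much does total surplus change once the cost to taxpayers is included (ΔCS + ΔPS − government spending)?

Pre-subsidy: 607 - 1.5P = -251 + 4P gives P* = 156, x* = 373.
With the rebate, buyers effectively pay Pb = Ps − 33, where Ps is the price sellers receive.
Demand in terms of Ps becomes xd = 607 − 1.5(Ps − 33) = 656.5 - 1.5Ps. Setting this equal to supply: 656.5 - 1.5Ps = -251 + 4Ps, so Ps = 165.
Buyers pay Pb = 165 − 33 = 132; x' = -251 + 4·165 = 409.
ΔCS = ½(373 + 409)(156 − 132) = 9384; ΔPS = ½(373 + 409)(165 − 156) = 3519.
Government spending = 33 × 409 = 13497.
Net change = 9384 + 3519 − 13497 = -594. The loss equals the DWL triangle ½·33·36.

Net change in total surplus = -£594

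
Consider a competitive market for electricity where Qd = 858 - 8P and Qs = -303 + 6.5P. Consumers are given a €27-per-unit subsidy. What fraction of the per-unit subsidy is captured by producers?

Producer share = 16/29

Pre-subsidy: 858 - 8P = -303 + 6.5P gives P* = 2322/29, Q* = 6306/29.
With the rebate, buyers effectively pay Pb = Ps − 27, where Ps is the price sellers receive.
Demand in terms of Ps becomes Qd = 858 − 8(Ps − 27) = 1074 - 8Ps. Setting this equal to supply: 1074 - 8Ps = -303 + 6.5Ps, so Ps = 2754/29.
Buyers pay Pb = 2754/29 − 27 = 1971/29; Q' = -303 + 6.5·(2754/29) = 9114/29.
Buyers' price falls by P* − Pb = 2322/29 − 1971/29 = 351/29; sellers' price rises by Ps − P* = 2754/29 − 2322/29 = 432/29.
So producers capture (432/29)/27 = 16/29 of each unit of subsidy.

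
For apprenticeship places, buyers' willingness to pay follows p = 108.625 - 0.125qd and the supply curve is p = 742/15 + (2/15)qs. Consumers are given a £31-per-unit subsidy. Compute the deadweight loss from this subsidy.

Pre-subsidy: 108.625 - 0.125q = 742/15 + (2/15)q gives q* = 229 and p* = 80.
With the rebate, buyers effectively pay pb = ps − 31, where ps is the price sellers receive.
On the curves, pb = 108.625 - 0.125q and ps = 742/15 + (2/15)q; the wedge ps − pb = 31 gives 742/15 + (2/15)q − (108.625 - 0.125q) = 31, so q' = 349.
Then pb = 108.625 − 0.125·349 = 65 and ps = 742/15 + (2/15)·349 = 96.
The subsidy expands output by 349 − 229 = 120 past the efficient level; on those units the gap between marginal cost and willingness to pay runs from 0 up to 31.
DWL = ½ × 31 × 120 = 1860.

Deadweight loss = £1860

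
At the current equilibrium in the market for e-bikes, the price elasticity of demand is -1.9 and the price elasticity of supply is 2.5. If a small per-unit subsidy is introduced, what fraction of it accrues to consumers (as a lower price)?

Consumer share = 25/44

For a small subsidy around the equilibrium, the benefit split depends on the relative slopes, which at a point are proportional to the elasticities.
Buyer share = εs/(εs + |εd|) = 2.5/(2.5 + 1.9) = 25/44; seller share = |εd|/(εs + |εd|) = 19/44.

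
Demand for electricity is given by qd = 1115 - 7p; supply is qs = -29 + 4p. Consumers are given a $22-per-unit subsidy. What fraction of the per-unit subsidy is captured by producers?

Pre-subsidy: 1115 - 7p = -29 + 4p gives p* = 104, q* = 387.
With the rebate, buyers effectively pay pb = ps − 22, where ps is the price sellers receive.
Demand in terms of ps becomes qd = 1115 − 7(ps − 22) = 1269 - 7ps. Setting this equal to supply: 1269 - 7ps = -29 + 4ps, so ps = 118.
Buyers pay pb = 118 − 22 = 96; q' = -29 + 4·118 = 443.
Buyers' price falls by p* − pb = 104 − 96 = 8; sellers' price rises by ps − p* = 118 − 104 = 14.
So producers capture 14/22 = 7/11 of each unit of subsidy.

Producer share = 7/11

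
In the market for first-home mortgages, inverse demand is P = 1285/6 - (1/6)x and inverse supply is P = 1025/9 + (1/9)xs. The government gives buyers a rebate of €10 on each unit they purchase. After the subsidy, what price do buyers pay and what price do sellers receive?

Buyers pay €148; sellers receive €158

Pre-subsidy: 1285/6 - (1/6)x = 1025/9 + (1/9)x gives x* = 361 and P* = 154.
With the rebate, buyers effectively pay Pb = Ps − 10, where Ps is the price sellers receive.
On the curves, Pb = 1285/6 - (1/6)x and Ps = 1025/9 + (1/9)x; the wedge Ps − Pb = 10 gives 1025/9 + (1/9)x − (1285/6 - (1/6)x) = 10, so x' = 397.
Then Pb = 1285/6 − (1/6)·397 = 148 and Ps = 1025/9 + (1/9)·397 = 158.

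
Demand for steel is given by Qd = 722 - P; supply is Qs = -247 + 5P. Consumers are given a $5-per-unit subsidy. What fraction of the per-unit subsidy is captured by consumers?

Consumer share = 5/6

Pre-subsidy: 722 - P = -247 + 5P gives P* = 161.5, Q* = 560.5.
With the rebate, buyers effectively pay Pb = Ps − 5, where Ps is the price sellers receive.
Demand in terms of Ps becomes Qd = 722 − 1(Ps − 5) = 727 - Ps. Setting this equal to supply: 727 - Ps = -247 + 5Ps, so Ps = 487/3.
Buyers pay Pb = 487/3 − 5 = 472/3; Q' = -247 + 5·(487/3) = 1694/3.
Buyers' price falls by P* − Pb = 161.5 − 472/3 = 25/6; sellers' price rises by Ps − P* = 487/3 − 161.5 = 5/6.
So consumers capture (25/6)/5 = 5/6 of each unit of subsidy.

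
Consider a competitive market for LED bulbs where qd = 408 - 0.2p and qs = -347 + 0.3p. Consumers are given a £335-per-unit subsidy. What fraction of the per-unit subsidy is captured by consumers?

Consumer share = 0.6

Pre-subsidy: 408 - 0.2p = -347 + 0.3p gives p* = 1510, q* = 106.
With the rebate, buyers effectively pay pb = ps − 335, where ps is the price sellers receive.
Demand in terms of ps becomes qd = 408 − 0.2(ps − 335) = 475 - 0.2ps. Setting this equal to supply: 475 - 0.2ps = -347 + 0.3ps, so ps = 1644.
Buyers pay pb = 1644 − 335 = 1309; q' = -347 + 0.3·1644 = 146.2.
Buyers' price falls by p* − pb = 1510 − 1309 = 201; sellers' price rises by ps − p* = 1644 − 1510 = 134.
So consumers capture 201/335 = 0.6 of each unit of subsidy.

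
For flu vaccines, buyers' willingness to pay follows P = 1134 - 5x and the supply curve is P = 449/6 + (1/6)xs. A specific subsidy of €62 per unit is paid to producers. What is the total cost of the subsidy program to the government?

Government cost = €13454

Pre-subsidy: 1134 - 5x = 449/6 + (1/6)x gives x* = 205 and P* = 109.
With the subsidy, sellers receive Ps = Pb + 62 for each unit, where Pb is the price buyers pay.
On the curves, Pb = 1134 - 5x and Ps = 449/6 + (1/6)x; the wedge Ps − Pb = 62 gives 449/6 + (1/6)x − (1134 - 5x) = 62, so x' = 217.
Then Pb = 1134 − 5·217 = 49 and Ps = 449/6 + (1/6)·217 = 111.
Government outlay = subsidy × quantity = 62 × 217 = 13454.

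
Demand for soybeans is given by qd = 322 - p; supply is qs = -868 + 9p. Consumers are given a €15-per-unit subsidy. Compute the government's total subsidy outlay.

Government cost = €3247.5

Pre-subsidy: 322 - p = -868 + 9p gives p* = 119, q* = 203.
With the rebate, buyers effectively pay pb = ps − 15, where ps is the price sellers receive.
Demand in terms of ps becomes qd = 322 − 1(ps − 15) = 337 - ps. Setting this equal to supply: 337 - ps = -868 + 9ps, so ps = 120.5.
Buyers pay pb = 120.5 − 15 = 105.5; q' = -868 + 9·120.5 = 216.5.
Government outlay = subsidy × quantity = 15 × 216.5 = 3247.5.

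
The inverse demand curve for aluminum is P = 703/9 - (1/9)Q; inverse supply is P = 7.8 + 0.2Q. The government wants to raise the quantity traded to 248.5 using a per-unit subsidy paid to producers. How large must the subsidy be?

At Q = 248.5, from the demand curve buyers pay Pb = 703/9 − (1/9)·248.5 = 50.5; from the supply curve sellers need Ps = 7.8 + 0.2·248.5 = 57.5.
The subsidy must fill the gap: s = Ps − Pb = 57.5 − 50.5 = 7.

Required subsidy s = 7 per unit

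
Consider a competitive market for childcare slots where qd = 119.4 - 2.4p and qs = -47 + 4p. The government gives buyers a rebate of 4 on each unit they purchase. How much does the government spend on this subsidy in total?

Government cost = 252

Pre-subsidy: 119.4 - 2.4p = -47 + 4p gives p* = 26, q* = 57.
With the rebate, buyers effectively pay pb = ps − 4, where ps is the price sellers receive.
Demand in terms of ps becomes qd = 119.4 − 2.4(ps − 4) = 129 - 2.4ps. Setting this equal to supply: 129 - 2.4ps = -47 + 4ps, so ps = 27.5.
Buyers pay pb = 27.5 − 4 = 23.5; q' = -47 + 4·27.5 = 63.
Government outlay = subsidy × quantity = 4 × 63 = 252.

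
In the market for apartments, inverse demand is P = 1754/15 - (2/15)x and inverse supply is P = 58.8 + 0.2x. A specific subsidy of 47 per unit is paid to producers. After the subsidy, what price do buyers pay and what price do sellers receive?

Buyers pay 74.88; sellers receive 121.88

Pre-subsidy: 1754/15 - (2/15)x = 58.8 + 0.2x gives x* = 174.4 and P* = 93.68.
With the subsidy, sellers receive Ps = Pb + 47 for each unit, where Pb is the price buyers pay.
On the curves, Pb = 1754/15 - (2/15)x and Ps = 58.8 + 0.2x; the wedge Ps − Pb = 47 gives 58.8 + 0.2x − (1754/15 - (2/15)x) = 47, so x' = 315.4.
Then Pb = 1754/15 − (2/15)·315.4 = 74.88 and Ps = 58.8 + 0.2·315.4 = 121.88.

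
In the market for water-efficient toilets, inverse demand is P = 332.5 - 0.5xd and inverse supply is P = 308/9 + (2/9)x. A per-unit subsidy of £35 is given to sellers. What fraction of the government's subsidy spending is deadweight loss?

DWL / government spending = 45/857

Pre-subsidy: 332.5 - 0.5x = 308/9 + (2/9)x gives x* = 413 and P* = 126.
With the subsidy, sellers receive Ps = Pb + 35 for each unit, where Pb is the price buyers pay.
On the curves, Pb = 332.5 - 0.5x and Ps = 308/9 + (2/9)x; the wedge Ps − Pb = 35 gives 308/9 + (2/9)x − (332.5 - 0.5x) = 35, so x' = 5999/13.
Then Pb = 332.5 − 0.5·(5999/13) = 1323/13 and Ps = 308/9 + (2/9)·(5999/13) = 1778/13.
ΔCS = ½(413 + 5999/13)(126 − 1323/13) = 1790460/169; ΔPS = ½(413 + 5999/13)(1778/13 − 126) = 795760/169.
Government spending = 35 × 5999/13 = 209965/13.
DWL = ½ × 35 × (5999/13 − 413) = 11025/13; fraction = (11025/13) / (209965/13) = 45/857.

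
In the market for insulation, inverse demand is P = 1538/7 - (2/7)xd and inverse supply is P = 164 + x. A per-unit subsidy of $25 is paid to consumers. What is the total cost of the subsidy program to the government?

Government cost = 14125/9

Pre-subsidy: 1538/7 - (2/7)x = 164 + x gives x* = 130/3 and P* = 622/3.
With the rebate, buyers effectively pay Pb = Ps − 25, where Ps is the price sellers receive.
On the curves, Pb = 1538/7 - (2/7)x and Ps = 164 + x; the wedge Ps − Pb = 25 gives 164 + x − (1538/7 - (2/7)x) = 25, so x' = 565/9.
Then Pb = 1538/7 − (2/7)·(565/9) = 1816/9 and Ps = 164 + 1·(565/9) = 2041/9.
Government outlay = subsidy × quantity = 25 × 565/9 = 14125/9.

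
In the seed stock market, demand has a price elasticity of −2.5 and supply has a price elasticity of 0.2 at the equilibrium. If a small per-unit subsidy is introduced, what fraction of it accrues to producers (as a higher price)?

For a small subsidy around the equilibrium, the benefit split depends on the relative slopes, which at a point are proportional to the elasticities.
Buyer share = εs/(εs + |εd|) = 0.2/(0.2 + 2.5) = 2/27; seller share = |εd|/(εs + |εd|) = 25/27.
So producers capture 25/27 of the subsidy.

Producer share = 25/27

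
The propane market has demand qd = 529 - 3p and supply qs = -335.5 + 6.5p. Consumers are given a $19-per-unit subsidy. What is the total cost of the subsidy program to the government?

Government cost = $5605

Pre-subsidy: 529 - 3p = -335.5 + 6.5p gives p* = 91, q* = 256.
With the rebate, buyers effectively pay pb = ps − 19, where ps is the price sellers receive.
Demand in terms of ps becomes qd = 529 − 3(ps − 19) = 586 - 3ps. Setting this equal to supply: 586 - 3ps = -335.5 + 6.5ps, so ps = 97.
Buyers pay pb = 97 − 19 = 78; q' = -335.5 + 6.5·97 = 295.
Government outlay = subsidy × quantity = 19 × 295 = 5605.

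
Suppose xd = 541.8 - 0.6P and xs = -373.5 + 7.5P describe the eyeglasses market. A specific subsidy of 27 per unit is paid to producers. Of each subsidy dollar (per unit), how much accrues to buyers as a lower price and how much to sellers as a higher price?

Pre-subsidy: 541.8 - 0.6P = -373.5 + 7.5P gives P* = 113, x* = 474.
With the subsidy, sellers receive Ps = Pb + 27 for each unit, where Pb is the price buyers pay.
Supply in terms of Pb becomes xs = -373.5 + 7.5(Pb + 27) = -171 + 7.5Pb. Setting this equal to demand: 541.8 - 0.6Pb = -171 + 7.5Pb, so Pb = 88.
Sellers receive Ps = 88 + 27 = 115; x' = 541.8 − 0.6·88 = 489.
Buyers' price falls by P* − Pb = 113 − 88 = 25; sellers' price rises by Ps − P* = 115 − 113 = 2.

Buyers gain 25 per unit; sellers gain 2 per unit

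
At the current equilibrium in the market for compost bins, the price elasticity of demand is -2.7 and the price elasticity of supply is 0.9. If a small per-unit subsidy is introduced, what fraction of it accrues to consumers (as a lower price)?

For a small subsidy around the equilibrium, the benefit split depends on the relative slopes, which at a point are proportional to the elasticities.
Buyer share = εs/(εs + |εd|) = 0.9/(0.9 + 2.7) = 0.25; seller share = |εd|/(εs + |εd|) = 0.75.

Consumer share = 0.25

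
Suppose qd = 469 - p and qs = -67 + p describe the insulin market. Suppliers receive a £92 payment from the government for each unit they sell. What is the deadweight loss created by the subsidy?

Pre-subsidy: 469 - p = -67 + p gives p* = 268, q* = 201.
With the subsidy, sellers receive ps = pb + 92 for each unit, where pb is the price buyers pay.
Supply in terms of pb becomes qs = -67 + 1(pb + 92) = 25 + pb. Setting this equal to demand: 469 - pb = 25 + pb, so pb = 222.
Sellers receive ps = 222 + 92 = 314; q' = 469 − 1·222 = 247.
The subsidy expands output by 247 − 201 = 46 past the efficient level; on those units the gap between marginal cost and willingness to pay runs from 0 up to 92.
DWL = ½ × 92 × 46 = 2116.

Deadweight loss = £2116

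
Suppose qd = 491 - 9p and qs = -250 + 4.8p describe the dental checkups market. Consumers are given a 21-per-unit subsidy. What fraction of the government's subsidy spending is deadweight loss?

Pre-subsidy: 491 - 9p = -250 + 4.8p gives p* = 1235/23, q* = 178/23.
With the rebate, buyers effectively pay pb = ps − 21, where ps is the price sellers receive.
Demand in terms of ps becomes qd = 491 − 9(ps − 21) = 680 - 9ps. Setting this equal to supply: 680 - 9ps = -250 + 4.8ps, so ps = 1550/23.
Buyers pay pb = 1550/23 − 21 = 1067/23; q' = -250 + 4.8·(1550/23) = 1690/23.
ΔCS = ½(178/23 + 1690/23)(1235/23 − 1067/23) = 156912/529; ΔPS = ½(178/23 + 1690/23)(1550/23 − 1235/23) = 294210/529.
Government spending = 21 × 1690/23 = 35490/23.
DWL = ½ × 21 × (1690/23 − 178/23) = 15876/23; fraction = (15876/23) / (35490/23) = 378/845.

DWL / government spending = 378/845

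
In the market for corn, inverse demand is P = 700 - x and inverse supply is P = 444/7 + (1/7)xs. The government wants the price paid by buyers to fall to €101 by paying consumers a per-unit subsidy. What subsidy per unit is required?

Required subsidy s = €48 per unit

At a buyer price of 101, quantity demanded is 700 − 1·101 = 599.
Sellers supply 599 only when they receive Ps = 444/7 + (1/7)·599 = 149.
s = Ps − Pb = 149 − 101 = 48.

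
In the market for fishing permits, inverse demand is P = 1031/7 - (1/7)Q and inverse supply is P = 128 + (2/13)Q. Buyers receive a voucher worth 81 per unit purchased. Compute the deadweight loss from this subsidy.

Deadweight loss = 11056.5

Pre-subsidy: 1031/7 - (1/7)Q = 128 + (2/13)Q gives Q* = 65 and P* = 138.
With the rebate, buyers effectively pay Pb = Ps − 81, where Ps is the price sellers receive.
On the curves, Pb = 1031/7 - (1/7)Q and Ps = 128 + (2/13)Q; the wedge Ps − Pb = 81 gives 128 + (2/13)Q − (1031/7 - (1/7)Q) = 81, so Q' = 338.
Then Pb = 1031/7 − (1/7)·338 = 99 and Ps = 128 + (2/13)·338 = 180.
The subsidy expands output by 338 − 65 = 273 past the efficient level; on those units the gap between marginal cost and willingness to pay runs from 0 up to 81.
DWL = ½ × 81 × 273 = 11056.5.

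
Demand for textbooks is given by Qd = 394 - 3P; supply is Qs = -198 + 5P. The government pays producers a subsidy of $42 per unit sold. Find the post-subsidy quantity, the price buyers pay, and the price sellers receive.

Q' = 250.75; buyers pay $47.75; sellers receive $89.75

Pre-subsidy: 394 - 3P = -198 + 5P gives P* = 74, Q* = 172.
With the subsidy, sellers receive Ps = Pb + 42 for each unit, where Pb is the price buyers pay.
Supply in terms of Pb becomes Qs = -198 + 5(Pb + 42) = 12 + 5Pb. Setting this equal to demand: 394 - 3Pb = 12 + 5Pb, so Pb = 47.75.
Sellers receive Ps = 47.75 + 42 = 89.75; Q' = 394 − 3·47.75 = 250.75.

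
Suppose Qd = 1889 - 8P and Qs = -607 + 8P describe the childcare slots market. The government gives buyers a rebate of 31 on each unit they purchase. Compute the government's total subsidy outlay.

Pre-subsidy: 1889 - 8P = -607 + 8P gives P* = 156, Q* = 641.
With the rebate, buyers effectively pay Pb = Ps − 31, where Ps is the price sellers receive.
Demand in terms of Ps becomes Qd = 1889 − 8(Ps − 31) = 2137 - 8Ps. Setting this equal to supply: 2137 - 8Ps = -607 + 8Ps, so Ps = 171.5.
Buyers pay Pb = 171.5 − 31 = 140.5; Q' = -607 + 8·171.5 = 765.
Government outlay = subsidy × quantity = 31 × 765 = 23715.

Government cost = 23715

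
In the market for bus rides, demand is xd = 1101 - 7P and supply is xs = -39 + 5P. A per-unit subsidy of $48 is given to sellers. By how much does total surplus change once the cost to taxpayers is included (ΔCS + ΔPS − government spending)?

Pre-subsidy: 1101 - 7P = -39 + 5P gives P* = 95, x* = 436.
With the subsidy, sellers receive Ps = Pb + 48 for each unit, where Pb is the price buyers pay.
Supply in terms of Pb becomes xs = -39 + 5(Pb + 48) = 201 + 5Pb. Setting this equal to demand: 1101 - 7Pb = 201 + 5Pb, so Pb = 75.
Sellers receive Ps = 75 + 48 = 123; x' = 1101 − 7·75 = 576.
ΔCS = ½(436 + 576)(95 − 75) = 10120; ΔPS = ½(436 + 576)(123 − 95) = 14168.
Government spending = 48 × 576 = 27648.
Net change = 10120 + 14168 − 27648 = -3360. The loss equals the DWL triangle ½·48·140.

Net change in total surplus = -$3360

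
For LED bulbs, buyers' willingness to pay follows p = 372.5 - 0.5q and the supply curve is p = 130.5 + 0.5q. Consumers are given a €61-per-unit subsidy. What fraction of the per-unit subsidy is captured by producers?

Pre-subsidy: 372.5 - 0.5q = 130.5 + 0.5q gives q* = 242 and p* = 251.5.
With the rebate, buyers effectively pay pb = ps − 61, where ps is the price sellers receive.
On the curves, pb = 372.5 - 0.5q and ps = 130.5 + 0.5q; the wedge ps − pb = 61 gives 130.5 + 0.5q − (372.5 - 0.5q) = 61, so q' = 303.
Then pb = 372.5 − 0.5·303 = 221 and ps = 130.5 + 0.5·303 = 282.
Buyers' price falls by p* − pb = 251.5 − 221 = 30.5; sellers' price rises by ps − p* = 282 − 251.5 = 30.5.
So producers capture 30.5/61 = 0.5 of each unit of subsidy.

Producer share = 0.5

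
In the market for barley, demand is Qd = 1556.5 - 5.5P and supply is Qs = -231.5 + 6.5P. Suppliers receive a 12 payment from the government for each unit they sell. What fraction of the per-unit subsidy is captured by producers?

Pre-subsidy: 1556.5 - 5.5P = -231.5 + 6.5P gives P* = 149, Q* = 737.
With the subsidy, sellers receive Ps = Pb + 12 for each unit, where Pb is the price buyers pay.
Supply in terms of Pb becomes Qs = -231.5 + 6.5(Pb + 12) = -153.5 + 6.5Pb. Setting this equal to demand: 1556.5 - 5.5Pb = -153.5 + 6.5Pb, so Pb = 142.5.
Sellers receive Ps = 142.5 + 12 = 154.5; Q' = 1556.5 − 5.5·142.5 = 772.75.
Buyers' price falls by P* − Pb = 149 − 142.5 = 6.5; sellers' price rises by Ps − P* = 154.5 − 149 = 5.5.
So producers capture 5.5/12 = 11/24 of each unit of subsidy.

Producer share = 11/24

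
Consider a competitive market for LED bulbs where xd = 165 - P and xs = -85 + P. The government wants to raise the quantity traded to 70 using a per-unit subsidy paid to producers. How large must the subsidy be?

At x = 70, invert demand for the buyer price: Pb = (165 − 70)/1 = 95; invert supply for the seller price: Ps = (70 − (-85))/1 = 155.
The subsidy must fill the gap: s = Ps − Pb = 155 − 95 = 60.

Required subsidy s = 60 per unit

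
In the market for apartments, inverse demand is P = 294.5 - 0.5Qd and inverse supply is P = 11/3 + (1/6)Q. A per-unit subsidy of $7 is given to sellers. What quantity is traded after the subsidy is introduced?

Q' = 446.75

Pre-subsidy: 294.5 - 0.5Q = 11/3 + (1/6)Q gives Q* = 436.25 and P* = 76.375.
With the subsidy, sellers receive Ps = Pb + 7 for each unit, where Pb is the price buyers pay.
On the curves, Pb = 294.5 - 0.5Q and Ps = 11/3 + (1/6)Q; the wedge Ps − Pb = 7 gives 11/3 + (1/6)Q − (294.5 - 0.5Q) = 7, so Q' = 446.75.
Then Pb = 294.5 − 0.5·446.75 = 71.125 and Ps = 11/3 + (1/6)·446.75 = 78.125.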